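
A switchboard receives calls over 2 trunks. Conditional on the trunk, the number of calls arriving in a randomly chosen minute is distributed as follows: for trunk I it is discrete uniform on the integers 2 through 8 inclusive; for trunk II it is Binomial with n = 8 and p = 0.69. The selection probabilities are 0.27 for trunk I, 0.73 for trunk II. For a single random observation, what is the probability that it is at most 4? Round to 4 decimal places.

Conditional on each trunk, P(X ≤ 4): I: 0.428571; II: 0.212638.
By total probability, P(X ≤ 4) = 0.27·0.428571 + 0.73·0.212638 = 0.27094.

0.2709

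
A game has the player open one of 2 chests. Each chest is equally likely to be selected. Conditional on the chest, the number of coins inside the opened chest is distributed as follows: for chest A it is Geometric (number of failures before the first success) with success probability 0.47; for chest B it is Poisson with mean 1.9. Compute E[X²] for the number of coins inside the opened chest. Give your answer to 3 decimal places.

4.590

For each component E[X²] = Var + (mean)², giving A: 3.67089; B: 5.51.
Overall E[X²] = 0.5·3.67089 + 0.5·5.51 = 4.59045.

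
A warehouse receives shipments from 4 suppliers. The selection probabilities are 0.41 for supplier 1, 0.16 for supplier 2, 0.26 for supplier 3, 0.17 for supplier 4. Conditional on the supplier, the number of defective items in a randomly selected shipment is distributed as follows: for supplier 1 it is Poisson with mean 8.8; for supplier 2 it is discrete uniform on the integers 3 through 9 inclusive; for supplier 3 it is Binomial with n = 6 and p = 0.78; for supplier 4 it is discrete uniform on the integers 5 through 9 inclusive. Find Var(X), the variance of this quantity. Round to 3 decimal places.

7.743

Per component, 1: μ=8.8, E[X²]=86.24; 2: μ=6, E[X²]=40; 3: μ=4.68, E[X²]=22.932; 4: μ=7, E[X²]=51.
E[X] = 0.41·8.8 + 0.16·6 + 0.26·4.68 + 0.17·7 = 6.9748.
E[X²] = 0.41·86.24 + 0.16·40 + 0.26·22.932 + 0.17·51 = 56.3907.
Var(X) = E[X²] − (E[X])² = 56.3907 − 48.6478 = 7.74288.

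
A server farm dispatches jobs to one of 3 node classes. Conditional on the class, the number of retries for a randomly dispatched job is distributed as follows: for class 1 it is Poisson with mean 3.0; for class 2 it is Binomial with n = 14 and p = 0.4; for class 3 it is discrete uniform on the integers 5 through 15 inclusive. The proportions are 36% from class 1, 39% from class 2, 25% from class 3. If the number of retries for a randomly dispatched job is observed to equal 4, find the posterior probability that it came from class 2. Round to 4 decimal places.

0.4997

Likelihoods P(X=4 | ·): 1: 0.168031; 2: 0.154948; 3: 0.
Posterior ∝ prior × likelihood. Numerator for 2: 0.39·0.154948 = 0.0604298.
Normalizing constant: 0.36·0.168031 + 0.39·0.154948 + 0.25·0 = 0.120921.
P(2 | observation) = 0.0604298 / 0.120921 = 0.499746.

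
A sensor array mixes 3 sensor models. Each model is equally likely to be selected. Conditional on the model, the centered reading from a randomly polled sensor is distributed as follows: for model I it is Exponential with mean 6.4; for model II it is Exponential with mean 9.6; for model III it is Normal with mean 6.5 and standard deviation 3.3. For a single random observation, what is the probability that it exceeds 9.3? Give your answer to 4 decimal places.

Conditional on each model, P(X > 9.3): I: 0.233838; II: 0.379557; III: 0.198084.
By total probability, P(X > 9.3) = 0.333333·0.233838 + 0.333333·0.379557 + 0.333333·0.198084 = 0.270493.

0.2705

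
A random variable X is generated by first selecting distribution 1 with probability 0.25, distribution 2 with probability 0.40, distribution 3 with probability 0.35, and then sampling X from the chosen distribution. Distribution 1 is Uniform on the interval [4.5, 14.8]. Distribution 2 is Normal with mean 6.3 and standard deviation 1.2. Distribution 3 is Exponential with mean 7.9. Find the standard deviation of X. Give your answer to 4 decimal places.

5.1360

Per component, 1: μ=9.65, E[X²]=101.963; 2: μ=6.3, E[X²]=41.13; 3: μ=7.9, E[X²]=124.82.
E[X] = 0.25·9.65 + 0.4·6.3 + 0.35·7.9 = 7.6975.
E[X²] = 0.25·101.963 + 0.4·41.13 + 0.35·124.82 = 85.6298.
Var(X) = E[X²] − (E[X])² = 85.6298 − 59.2515 = 26.3783.
SD(X) = √26.3783 = 5.13598.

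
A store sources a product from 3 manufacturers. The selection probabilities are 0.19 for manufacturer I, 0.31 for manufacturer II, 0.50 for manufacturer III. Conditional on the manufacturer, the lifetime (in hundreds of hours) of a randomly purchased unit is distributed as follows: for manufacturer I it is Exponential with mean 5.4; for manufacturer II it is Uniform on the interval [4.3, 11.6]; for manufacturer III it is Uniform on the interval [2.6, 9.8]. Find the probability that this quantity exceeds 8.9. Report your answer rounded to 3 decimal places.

0.214

Conditional on each manufacturer, P(X > 8.9): I: 0.192406; II: 0.369863; III: 0.125.
By total probability, P(X > 8.9) = 0.19·0.192406 + 0.31·0.369863 + 0.5·0.125 = 0.213715.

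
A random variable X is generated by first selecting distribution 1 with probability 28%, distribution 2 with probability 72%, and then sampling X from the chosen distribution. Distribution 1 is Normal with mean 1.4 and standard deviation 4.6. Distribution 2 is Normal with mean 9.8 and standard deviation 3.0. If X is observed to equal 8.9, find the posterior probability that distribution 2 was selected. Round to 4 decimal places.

Likelihoods f(8.9 | ·): 1: 0.0229565; 2: 0.127129.
Posterior ∝ prior × likelihood. Numerator for 2: 0.72·0.127129 = 0.0915331.
Normalizing constant: 0.28·0.0229565 + 0.72·0.127129 = 0.0979609.
P(2 | observation) = 0.0915331 / 0.0979609 = 0.934384.

0.9344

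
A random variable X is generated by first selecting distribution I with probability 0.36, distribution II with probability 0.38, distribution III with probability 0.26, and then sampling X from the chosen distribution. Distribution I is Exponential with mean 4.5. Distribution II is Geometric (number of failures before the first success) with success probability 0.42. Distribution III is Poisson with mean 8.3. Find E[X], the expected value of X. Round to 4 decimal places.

4.3028

Component means — I: 4.5; II: 1.38095; III: 8.3.
E[X] = 0.36·4.5 + 0.38·1.38095 + 0.26·8.3 = 4.30276.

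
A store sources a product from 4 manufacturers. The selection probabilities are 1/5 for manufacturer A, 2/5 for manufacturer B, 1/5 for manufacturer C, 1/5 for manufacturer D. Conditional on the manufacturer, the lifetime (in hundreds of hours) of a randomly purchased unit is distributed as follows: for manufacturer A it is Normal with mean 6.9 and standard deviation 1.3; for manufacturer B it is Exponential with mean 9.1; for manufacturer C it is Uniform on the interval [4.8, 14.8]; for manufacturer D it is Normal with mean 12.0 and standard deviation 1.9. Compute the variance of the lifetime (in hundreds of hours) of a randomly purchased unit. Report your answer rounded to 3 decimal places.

38.520

Per component, A: μ=6.9, E[X²]=49.3; B: μ=9.1, E[X²]=165.62; C: μ=9.8, E[X²]=104.373; D: μ=12, E[X²]=147.61.
E[X] = 0.2·6.9 + 0.4·9.1 + 0.2·9.8 + 0.2·12 = 9.38.
E[X²] = 0.2·49.3 + 0.4·165.62 + 0.2·104.373 + 0.2·147.61 = 126.505.
Var(X) = E[X²] − (E[X])² = 126.505 − 87.9844 = 38.5203.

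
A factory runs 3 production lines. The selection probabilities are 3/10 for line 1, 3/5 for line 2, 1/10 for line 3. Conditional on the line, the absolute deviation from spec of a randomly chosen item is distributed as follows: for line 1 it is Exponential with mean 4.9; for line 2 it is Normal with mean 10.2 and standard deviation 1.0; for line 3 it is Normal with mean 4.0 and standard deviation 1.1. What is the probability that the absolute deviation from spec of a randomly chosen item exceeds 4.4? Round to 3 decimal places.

0.758

Conditional on each line, P(X > 4.4): 1: 0.4074; 2: 1; 3: 0.358065.
By total probability, P(X > 4.4) = 0.3·0.4074 + 0.6·1 + 0.1·0.358065 = 0.758027.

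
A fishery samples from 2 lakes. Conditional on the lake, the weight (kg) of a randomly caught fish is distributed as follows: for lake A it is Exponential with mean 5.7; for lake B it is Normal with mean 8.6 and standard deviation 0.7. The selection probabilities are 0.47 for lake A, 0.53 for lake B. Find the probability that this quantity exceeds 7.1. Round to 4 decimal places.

Conditional on each lake, P(X > 7.1): A: 0.287764; B: 0.983938.
By total probability, P(X > 7.1) = 0.47·0.287764 + 0.53·0.983938 = 0.656736.

0.6567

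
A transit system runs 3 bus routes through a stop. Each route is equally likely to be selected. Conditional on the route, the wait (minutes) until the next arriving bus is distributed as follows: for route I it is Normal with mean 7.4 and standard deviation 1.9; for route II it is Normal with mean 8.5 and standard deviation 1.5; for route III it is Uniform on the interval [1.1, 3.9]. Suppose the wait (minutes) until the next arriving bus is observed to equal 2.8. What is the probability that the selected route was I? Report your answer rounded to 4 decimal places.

Likelihoods f(2.8 | ·): I: 0.0112034; II: 0.000194631; III: 0.357143.
Posterior ∝ prior × likelihood. Numerator for I: 0.333333·0.0112034 = 0.00373446.
Normalizing constant: 0.333333·0.0112034 + 0.333333·0.000194631 + 0.333333·0.357143 = 0.122847.
P(I | observation) = 0.00373446 / 0.122847 = 0.0303993.

0.0304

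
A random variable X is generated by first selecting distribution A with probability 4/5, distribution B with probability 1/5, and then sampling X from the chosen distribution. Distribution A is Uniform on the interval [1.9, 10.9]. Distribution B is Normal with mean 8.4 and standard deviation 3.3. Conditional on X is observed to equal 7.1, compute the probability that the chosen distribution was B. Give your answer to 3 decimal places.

Likelihoods f(7.1 | ·): A: 0.111111; B: 0.111866.
Posterior ∝ prior × likelihood. Numerator for B: 0.2·0.111866 = 0.0223732.
Normalizing constant: 0.8·0.111111 + 0.2·0.111866 = 0.111262.
P(B | observation) = 0.0223732 / 0.111262 = 0.201085.

0.201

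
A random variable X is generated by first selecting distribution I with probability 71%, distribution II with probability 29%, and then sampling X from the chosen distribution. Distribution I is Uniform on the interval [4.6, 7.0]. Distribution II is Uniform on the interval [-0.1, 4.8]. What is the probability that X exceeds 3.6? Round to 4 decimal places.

Conditional on each component, P(X > 3.6): I: 1; II: 0.244898.
By total probability, P(X > 3.6) = 0.71·1 + 0.29·0.244898 = 0.78102.

0.7810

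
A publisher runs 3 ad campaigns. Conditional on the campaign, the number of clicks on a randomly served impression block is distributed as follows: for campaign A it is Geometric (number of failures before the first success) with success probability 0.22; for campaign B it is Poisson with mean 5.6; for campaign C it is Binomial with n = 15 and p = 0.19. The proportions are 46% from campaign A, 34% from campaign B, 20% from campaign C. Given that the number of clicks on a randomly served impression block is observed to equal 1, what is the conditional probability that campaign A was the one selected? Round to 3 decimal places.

Likelihoods P(X=1 | ·): A: 0.1716; B: 0.020708; C: 0.149154.
Posterior ∝ prior × likelihood. Numerator for A: 0.46·0.1716 = 0.078936.
Normalizing constant: 0.46·0.1716 + 0.34·0.020708 + 0.2·0.149154 = 0.115808.
P(A | observation) = 0.078936 / 0.115808 = 0.681614.

0.682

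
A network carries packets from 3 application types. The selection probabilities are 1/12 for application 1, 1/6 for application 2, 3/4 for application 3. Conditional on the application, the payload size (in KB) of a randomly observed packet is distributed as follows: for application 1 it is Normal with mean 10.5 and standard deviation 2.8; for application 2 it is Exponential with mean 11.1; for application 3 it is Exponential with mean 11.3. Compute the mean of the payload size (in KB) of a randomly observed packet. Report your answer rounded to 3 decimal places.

Component means — 1: 10.5; 2: 11.1; 3: 11.3.
E[X] = 0.0833333·10.5 + 0.166667·11.1 + 0.75·11.3 = 11.2.

11.200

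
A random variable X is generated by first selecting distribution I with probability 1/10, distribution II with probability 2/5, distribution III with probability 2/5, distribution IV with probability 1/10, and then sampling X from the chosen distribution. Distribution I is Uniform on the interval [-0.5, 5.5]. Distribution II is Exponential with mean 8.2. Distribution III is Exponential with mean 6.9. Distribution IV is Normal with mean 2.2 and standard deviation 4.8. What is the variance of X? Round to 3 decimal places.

53.213

Per component, I: μ=2.5, E[X²]=9.25; II: μ=8.2, E[X²]=134.48; III: μ=6.9, E[X²]=95.22; IV: μ=2.2, E[X²]=27.88.
E[X] = 0.1·2.5 + 0.4·8.2 + 0.4·6.9 + 0.1·2.2 = 6.51.
E[X²] = 0.1·9.25 + 0.4·134.48 + 0.4·95.22 + 0.1·27.88 = 95.593.
Var(X) = E[X²] − (E[X])² = 95.593 − 42.3801 = 53.2129.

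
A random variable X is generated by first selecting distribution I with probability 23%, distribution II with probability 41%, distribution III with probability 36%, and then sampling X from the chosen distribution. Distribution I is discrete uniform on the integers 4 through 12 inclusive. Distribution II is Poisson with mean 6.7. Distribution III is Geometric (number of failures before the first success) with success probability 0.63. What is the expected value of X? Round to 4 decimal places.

Component means — I: 8; II: 6.7; III: 0.587302.
E[X] = 0.23·8 + 0.41·6.7 + 0.36·0.587302 = 4.79843.

4.7984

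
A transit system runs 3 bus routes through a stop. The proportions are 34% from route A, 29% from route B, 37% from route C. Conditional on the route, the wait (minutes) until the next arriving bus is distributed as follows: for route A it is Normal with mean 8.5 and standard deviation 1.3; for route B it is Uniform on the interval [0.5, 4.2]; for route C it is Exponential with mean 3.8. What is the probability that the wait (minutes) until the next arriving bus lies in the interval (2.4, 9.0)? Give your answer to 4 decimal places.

Conditional on each route, P(2.4 < X < 9.0): A: 0.649737; B: 0.486486; C: 0.438123.
By total probability, P(2.4 < X < 9.0) = 0.34·0.649737 + 0.29·0.486486 + 0.37·0.438123 = 0.524097.

0.5241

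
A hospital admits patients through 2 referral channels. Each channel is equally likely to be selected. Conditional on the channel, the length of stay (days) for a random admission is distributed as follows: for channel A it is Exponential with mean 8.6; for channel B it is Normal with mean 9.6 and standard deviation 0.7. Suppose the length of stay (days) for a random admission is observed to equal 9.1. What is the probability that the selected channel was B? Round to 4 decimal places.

0.9163

Likelihoods f(9.1 | ·): A: 0.0403606; B: 0.441593.
Posterior ∝ prior × likelihood. Numerator for B: 0.5·0.441593 = 0.220797.
Normalizing constant: 0.5·0.0403606 + 0.5·0.441593 = 0.240977.
P(B | observation) = 0.220797 / 0.240977 = 0.916256.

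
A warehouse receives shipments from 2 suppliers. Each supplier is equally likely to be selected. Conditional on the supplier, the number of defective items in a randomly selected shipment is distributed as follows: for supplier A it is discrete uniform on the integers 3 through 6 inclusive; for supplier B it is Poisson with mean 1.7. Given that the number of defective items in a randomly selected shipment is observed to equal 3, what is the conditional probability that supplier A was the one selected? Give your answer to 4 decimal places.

Likelihoods P(X=3 | ·): A: 0.25; B: 0.149587.
Posterior ∝ prior × likelihood. Numerator for A: 0.5·0.25 = 0.125.
Normalizing constant: 0.5·0.25 + 0.5·0.149587 = 0.199794.
P(A | observation) = 0.125 / 0.199794 = 0.625645.

0.6256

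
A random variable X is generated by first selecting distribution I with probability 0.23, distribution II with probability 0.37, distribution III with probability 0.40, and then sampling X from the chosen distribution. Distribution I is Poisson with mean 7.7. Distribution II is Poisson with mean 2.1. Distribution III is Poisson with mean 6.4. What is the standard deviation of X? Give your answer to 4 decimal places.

3.2663

Per component, I: μ=7.7, E[X²]=66.99; II: μ=2.1, E[X²]=6.51; III: μ=6.4, E[X²]=47.36.
E[X] = 0.23·7.7 + 0.37·2.1 + 0.4·6.4 = 5.108.
E[X²] = 0.23·66.99 + 0.37·6.51 + 0.4·47.36 = 36.7604.
Var(X) = E[X²] − (E[X])² = 36.7604 − 26.0917 = 10.6687.
SD(X) = √10.6687 = 3.2663.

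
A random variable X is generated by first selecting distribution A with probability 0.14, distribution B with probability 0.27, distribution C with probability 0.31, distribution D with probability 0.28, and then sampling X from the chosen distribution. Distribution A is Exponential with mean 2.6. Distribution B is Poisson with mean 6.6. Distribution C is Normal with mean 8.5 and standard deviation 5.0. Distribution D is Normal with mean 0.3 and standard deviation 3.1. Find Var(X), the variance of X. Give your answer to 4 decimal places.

Per component, A: μ=2.6, E[X²]=13.52; B: μ=6.6, E[X²]=50.16; C: μ=8.5, E[X²]=97.25; D: μ=0.3, E[X²]=9.7.
E[X] = 0.14·2.6 + 0.27·6.6 + 0.31·8.5 + 0.28·0.3 = 4.865.
E[X²] = 0.14·13.52 + 0.27·50.16 + 0.31·97.25 + 0.28·9.7 = 48.2995.
Var(X) = E[X²] − (E[X])² = 48.2995 − 23.6682 = 24.6313.

24.6313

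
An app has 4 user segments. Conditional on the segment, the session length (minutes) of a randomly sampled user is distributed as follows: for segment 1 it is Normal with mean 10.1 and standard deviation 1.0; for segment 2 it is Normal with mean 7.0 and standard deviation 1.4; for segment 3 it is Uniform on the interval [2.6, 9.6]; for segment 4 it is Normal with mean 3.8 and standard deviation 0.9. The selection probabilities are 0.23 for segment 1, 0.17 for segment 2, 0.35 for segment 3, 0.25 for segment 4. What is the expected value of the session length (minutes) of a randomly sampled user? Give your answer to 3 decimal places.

6.598

Component means — 1: 10.1; 2: 7; 3: 6.1; 4: 3.8.
E[X] = 0.23·10.1 + 0.17·7 + 0.35·6.1 + 0.25·3.8 = 6.598.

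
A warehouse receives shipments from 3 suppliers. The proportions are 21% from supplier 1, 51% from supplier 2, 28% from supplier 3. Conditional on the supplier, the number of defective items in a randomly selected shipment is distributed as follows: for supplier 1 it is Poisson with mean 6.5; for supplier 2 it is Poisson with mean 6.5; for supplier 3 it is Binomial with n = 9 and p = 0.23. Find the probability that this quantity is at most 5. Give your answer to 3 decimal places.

0.544

Conditional on each supplier, P(X ≤ 5): 1: 0.369041; 2: 0.369041; 3: 0.99354.
By total probability, P(X ≤ 5) = 0.21·0.369041 + 0.51·0.369041 + 0.28·0.99354 = 0.543901.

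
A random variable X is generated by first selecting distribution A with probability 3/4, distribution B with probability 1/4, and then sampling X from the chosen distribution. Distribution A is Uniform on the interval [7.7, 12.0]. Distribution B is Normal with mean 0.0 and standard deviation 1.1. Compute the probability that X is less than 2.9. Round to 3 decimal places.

Conditional on each component, P(X < 2.9): A: 0; B: 0.99581.
By total probability, P(X < 2.9) = 0.75·0 + 0.25·0.99581 = 0.248953.

0.249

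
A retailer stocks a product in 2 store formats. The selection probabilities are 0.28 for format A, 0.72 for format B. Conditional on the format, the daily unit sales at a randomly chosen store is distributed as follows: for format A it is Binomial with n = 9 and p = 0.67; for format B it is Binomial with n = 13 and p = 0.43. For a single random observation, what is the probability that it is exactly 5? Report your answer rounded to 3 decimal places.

0.208

Conditional on each format, P(X = 5): A: 0.201744; B: 0.210824.
By total probability, P(X = 5) = 0.28·0.201744 + 0.72·0.210824 = 0.208281.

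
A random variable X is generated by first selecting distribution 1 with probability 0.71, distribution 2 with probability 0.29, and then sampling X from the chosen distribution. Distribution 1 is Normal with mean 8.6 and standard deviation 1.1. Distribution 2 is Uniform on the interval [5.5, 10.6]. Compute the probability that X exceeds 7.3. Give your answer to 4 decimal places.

Conditional on each component, P(X > 7.3): 1: 0.881361; 2: 0.647059.
By total probability, P(X > 7.3) = 0.71·0.881361 + 0.29·0.647059 = 0.813413.

0.8134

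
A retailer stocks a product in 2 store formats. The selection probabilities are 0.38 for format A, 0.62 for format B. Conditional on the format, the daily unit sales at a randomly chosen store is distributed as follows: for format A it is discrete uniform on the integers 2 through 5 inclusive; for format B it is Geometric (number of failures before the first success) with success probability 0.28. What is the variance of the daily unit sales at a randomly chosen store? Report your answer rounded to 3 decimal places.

6.372

Per component, A: μ=3.5, E[X²]=13.5; B: μ=2.57143, E[X²]=15.7959.
E[X] = 0.38·3.5 + 0.62·2.57143 = 2.92429.
E[X²] = 0.38·13.5 + 0.62·15.7959 = 14.9235.
Var(X) = E[X²] − (E[X])² = 14.9235 − 8.55145 = 6.37202.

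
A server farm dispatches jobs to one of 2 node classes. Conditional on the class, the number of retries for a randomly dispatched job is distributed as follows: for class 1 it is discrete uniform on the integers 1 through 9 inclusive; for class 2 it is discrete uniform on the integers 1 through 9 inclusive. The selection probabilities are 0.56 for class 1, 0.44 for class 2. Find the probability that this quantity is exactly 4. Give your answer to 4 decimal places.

Conditional on each class, P(X = 4): 1: 0.111111; 2: 0.111111.
By total probability, P(X = 4) = 0.56·0.111111 + 0.44·0.111111 = 0.111111.

0.1111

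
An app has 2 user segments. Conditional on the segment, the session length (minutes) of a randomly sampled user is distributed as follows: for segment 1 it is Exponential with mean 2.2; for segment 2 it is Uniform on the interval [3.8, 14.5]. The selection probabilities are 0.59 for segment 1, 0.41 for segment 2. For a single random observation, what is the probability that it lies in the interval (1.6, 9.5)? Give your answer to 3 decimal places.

Conditional on each segment, P(1.6 < X < 9.5): 1: 0.469901; 2: 0.53271.
By total probability, P(1.6 < X < 9.5) = 0.59·0.469901 + 0.41·0.53271 = 0.495653.

0.496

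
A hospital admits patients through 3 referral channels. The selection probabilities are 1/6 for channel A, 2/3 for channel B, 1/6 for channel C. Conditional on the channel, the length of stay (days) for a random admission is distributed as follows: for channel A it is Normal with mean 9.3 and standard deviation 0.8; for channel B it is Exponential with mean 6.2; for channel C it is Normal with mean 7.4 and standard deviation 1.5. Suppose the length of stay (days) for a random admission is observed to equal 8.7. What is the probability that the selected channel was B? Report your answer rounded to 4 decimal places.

Likelihoods f(8.7 | ·): A: 0.376422; B: 0.0396456; C: 0.182691.
Posterior ∝ prior × likelihood. Numerator for B: 0.666667·0.0396456 = 0.0264304.
Normalizing constant: 0.166667·0.376422 + 0.666667·0.0396456 + 0.166667·0.182691 = 0.119616.
P(B | observation) = 0.0264304 / 0.119616 = 0.220961.

0.2210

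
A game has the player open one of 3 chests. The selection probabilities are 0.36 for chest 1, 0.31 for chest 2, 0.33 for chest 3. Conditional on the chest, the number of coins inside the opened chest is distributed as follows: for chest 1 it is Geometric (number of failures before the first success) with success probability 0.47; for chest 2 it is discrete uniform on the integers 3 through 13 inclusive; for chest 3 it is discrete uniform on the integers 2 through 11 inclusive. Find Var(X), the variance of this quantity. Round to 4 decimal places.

Per component, 1: μ=1.12766, E[X²]=3.67089; 2: μ=8, E[X²]=74; 3: μ=6.5, E[X²]=50.5.
E[X] = 0.36·1.12766 + 0.31·8 + 0.33·6.5 = 5.03096.
E[X²] = 0.36·3.67089 + 0.31·74 + 0.33·50.5 = 40.9265.
Var(X) = E[X²] − (E[X])² = 40.9265 − 25.3105 = 15.616.

15.6160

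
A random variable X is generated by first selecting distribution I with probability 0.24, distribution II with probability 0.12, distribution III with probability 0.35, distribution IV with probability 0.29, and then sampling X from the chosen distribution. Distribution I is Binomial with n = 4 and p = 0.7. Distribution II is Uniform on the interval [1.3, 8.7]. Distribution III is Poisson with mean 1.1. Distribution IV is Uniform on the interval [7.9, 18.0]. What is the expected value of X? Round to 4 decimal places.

Component means — I: 2.8; II: 5; III: 1.1; IV: 12.95.
E[X] = 0.24·2.8 + 0.12·5 + 0.35·1.1 + 0.29·12.95 = 5.4125.

5.4125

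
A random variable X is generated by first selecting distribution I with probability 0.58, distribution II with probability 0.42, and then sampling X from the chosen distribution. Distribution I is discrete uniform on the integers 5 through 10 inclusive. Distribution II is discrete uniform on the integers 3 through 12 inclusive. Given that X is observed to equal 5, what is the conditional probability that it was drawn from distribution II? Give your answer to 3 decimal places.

Likelihoods P(X=5 | ·): I: 0.166667; II: 0.1.
Posterior ∝ prior × likelihood. Numerator for II: 0.42·0.1 = 0.042.
Normalizing constant: 0.58·0.166667 + 0.42·0.1 = 0.138667.
P(II | observation) = 0.042 / 0.138667 = 0.302885.

0.303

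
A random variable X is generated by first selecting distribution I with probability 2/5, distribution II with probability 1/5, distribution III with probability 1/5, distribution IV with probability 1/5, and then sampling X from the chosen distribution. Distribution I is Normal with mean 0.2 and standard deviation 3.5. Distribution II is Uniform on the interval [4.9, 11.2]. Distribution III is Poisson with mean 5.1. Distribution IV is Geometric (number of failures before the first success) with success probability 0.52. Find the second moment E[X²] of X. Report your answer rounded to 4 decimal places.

25.2854

For each component E[X²] = Var + (mean)², giving I: 12.29; II: 68.11; III: 31.11; IV: 2.62722.
Overall E[X²] = 0.4·12.29 + 0.2·68.11 + 0.2·31.11 + 0.2·2.62722 = 25.2854.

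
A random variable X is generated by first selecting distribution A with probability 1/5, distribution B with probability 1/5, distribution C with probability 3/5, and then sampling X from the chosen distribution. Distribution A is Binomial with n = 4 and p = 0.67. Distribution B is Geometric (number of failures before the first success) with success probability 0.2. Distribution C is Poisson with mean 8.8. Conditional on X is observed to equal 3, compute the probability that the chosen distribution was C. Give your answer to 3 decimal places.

0.093

Likelihoods P(X=3 | ·): A: 0.397007; B: 0.1024; C: 0.0171201.
Posterior ∝ prior × likelihood. Numerator for C: 0.6·0.0171201 = 0.010272.
Normalizing constant: 0.2·0.397007 + 0.2·0.1024 + 0.6·0.0171201 = 0.110153.
P(C | observation) = 0.010272 / 0.110153 = 0.0932521.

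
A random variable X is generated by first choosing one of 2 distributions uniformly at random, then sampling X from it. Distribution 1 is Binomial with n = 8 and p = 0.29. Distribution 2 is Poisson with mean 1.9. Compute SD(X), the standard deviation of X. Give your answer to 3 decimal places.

Per component, 1: μ=2.32, E[X²]=7.0296; 2: μ=1.9, E[X²]=5.51.
E[X] = 0.5·2.32 + 0.5·1.9 = 2.11.
E[X²] = 0.5·7.0296 + 0.5·5.51 = 6.2698.
Var(X) = E[X²] − (E[X])² = 6.2698 − 4.4521 = 1.8177.
SD(X) = √1.8177 = 1.34822.

1.348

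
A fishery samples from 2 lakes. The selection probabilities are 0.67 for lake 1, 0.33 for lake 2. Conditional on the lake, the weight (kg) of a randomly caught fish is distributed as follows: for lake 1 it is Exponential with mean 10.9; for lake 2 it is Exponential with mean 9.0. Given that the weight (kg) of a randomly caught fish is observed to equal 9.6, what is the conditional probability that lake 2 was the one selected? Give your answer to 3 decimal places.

Likelihoods f(9.6 | ·): 1: 0.0380256; 2: 0.0382393.
Posterior ∝ prior × likelihood. Numerator for 2: 0.33·0.0382393 = 0.012619.
Normalizing constant: 0.67·0.0380256 + 0.33·0.0382393 = 0.0380961.
P(2 | observation) = 0.012619 / 0.0380961 = 0.331241.

0.331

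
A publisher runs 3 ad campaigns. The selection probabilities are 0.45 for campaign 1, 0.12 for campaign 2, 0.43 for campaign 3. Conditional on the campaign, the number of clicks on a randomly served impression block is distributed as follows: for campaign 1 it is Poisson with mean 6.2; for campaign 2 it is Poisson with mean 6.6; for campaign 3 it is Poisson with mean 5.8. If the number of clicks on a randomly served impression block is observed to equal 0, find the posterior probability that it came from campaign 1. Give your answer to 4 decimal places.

Likelihoods P(X=0 | ·): 1: 0.00202943; 2: 0.00136037; 3: 0.00302755.
Posterior ∝ prior × likelihood. Numerator for 1: 0.45·0.00202943 = 0.000913244.
Normalizing constant: 0.45·0.00202943 + 0.12·0.00136037 + 0.43·0.00302755 = 0.00237834.
P(1 | observation) = 0.000913244 / 0.00237834 = 0.383984.

0.3840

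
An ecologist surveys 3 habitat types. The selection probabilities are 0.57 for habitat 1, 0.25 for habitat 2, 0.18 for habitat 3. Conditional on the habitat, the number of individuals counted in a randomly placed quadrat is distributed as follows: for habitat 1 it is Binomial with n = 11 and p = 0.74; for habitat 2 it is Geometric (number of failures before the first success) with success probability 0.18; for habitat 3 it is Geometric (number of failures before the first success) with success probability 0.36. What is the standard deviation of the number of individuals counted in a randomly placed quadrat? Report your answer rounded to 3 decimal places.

Per component, 1: μ=8.14, E[X²]=68.376; 2: μ=4.55556, E[X²]=46.0617; 3: μ=1.77778, E[X²]=8.09877.
E[X] = 0.57·8.14 + 0.25·4.55556 + 0.18·1.77778 = 6.09869.
E[X²] = 0.57·68.376 + 0.25·46.0617 + 0.18·8.09877 = 51.9475.
Var(X) = E[X²] − (E[X])² = 51.9475 − 37.194 = 14.7535.
SD(X) = √14.7535 = 3.84103.

3.841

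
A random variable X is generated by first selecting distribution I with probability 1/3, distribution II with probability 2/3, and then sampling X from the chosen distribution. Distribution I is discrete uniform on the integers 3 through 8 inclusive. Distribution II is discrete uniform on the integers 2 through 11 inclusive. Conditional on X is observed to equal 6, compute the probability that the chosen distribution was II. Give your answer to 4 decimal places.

Likelihoods P(X=6 | ·): I: 0.166667; II: 0.1.
Posterior ∝ prior × likelihood. Numerator for II: 0.666667·0.1 = 0.0666667.
Normalizing constant: 0.333333·0.166667 + 0.666667·0.1 = 0.122222.
P(II | observation) = 0.0666667 / 0.122222 = 0.545455.

0.5455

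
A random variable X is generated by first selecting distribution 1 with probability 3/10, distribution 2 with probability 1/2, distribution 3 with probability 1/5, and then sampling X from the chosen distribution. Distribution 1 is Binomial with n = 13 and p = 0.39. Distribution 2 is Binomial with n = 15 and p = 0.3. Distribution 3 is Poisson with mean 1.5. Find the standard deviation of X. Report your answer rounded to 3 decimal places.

2.125

Per component, 1: μ=5.07, E[X²]=28.7976; 2: μ=4.5, E[X²]=23.4; 3: μ=1.5, E[X²]=3.75.
E[X] = 0.3·5.07 + 0.5·4.5 + 0.2·1.5 = 4.071.
E[X²] = 0.3·28.7976 + 0.5·23.4 + 0.2·3.75 = 21.0893.
Var(X) = E[X²] − (E[X])² = 21.0893 − 16.573 = 4.51624.
SD(X) = √4.51624 = 2.12514.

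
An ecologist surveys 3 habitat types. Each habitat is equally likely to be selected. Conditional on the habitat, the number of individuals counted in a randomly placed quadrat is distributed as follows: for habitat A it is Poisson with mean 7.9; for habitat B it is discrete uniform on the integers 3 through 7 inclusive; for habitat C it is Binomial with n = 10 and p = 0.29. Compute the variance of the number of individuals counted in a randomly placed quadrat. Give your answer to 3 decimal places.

8.189

Per component, A: μ=7.9, E[X²]=70.31; B: μ=5, E[X²]=27; C: μ=2.9, E[X²]=10.469.
E[X] = 0.333333·7.9 + 0.333333·5 + 0.333333·2.9 = 5.26667.
E[X²] = 0.333333·70.31 + 0.333333·27 + 0.333333·10.469 = 35.9263.
Var(X) = E[X²] − (E[X])² = 35.9263 − 27.7378 = 8.18856.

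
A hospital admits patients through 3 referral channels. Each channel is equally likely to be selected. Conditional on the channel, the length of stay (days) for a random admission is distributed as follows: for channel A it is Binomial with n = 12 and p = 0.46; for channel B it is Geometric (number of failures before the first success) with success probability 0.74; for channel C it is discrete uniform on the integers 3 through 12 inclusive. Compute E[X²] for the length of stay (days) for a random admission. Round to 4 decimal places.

32.8498

For each component E[X²] = Var + (mean)², giving A: 33.4512; B: 0.598247; C: 64.5.
Overall E[X²] = 0.333333·33.4512 + 0.333333·0.598247 + 0.333333·64.5 = 32.8498.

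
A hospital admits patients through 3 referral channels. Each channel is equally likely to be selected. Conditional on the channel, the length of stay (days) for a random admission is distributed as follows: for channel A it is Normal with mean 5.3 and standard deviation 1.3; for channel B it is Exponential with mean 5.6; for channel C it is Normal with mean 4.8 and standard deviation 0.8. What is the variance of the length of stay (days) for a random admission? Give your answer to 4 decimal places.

11.3389

Per component, A: μ=5.3, E[X²]=29.78; B: μ=5.6, E[X²]=62.72; C: μ=4.8, E[X²]=23.68.
E[X] = 0.333333·5.3 + 0.333333·5.6 + 0.333333·4.8 = 5.23333.
E[X²] = 0.333333·29.78 + 0.333333·62.72 + 0.333333·23.68 = 38.7267.
Var(X) = E[X²] − (E[X])² = 38.7267 − 27.3878 = 11.3389.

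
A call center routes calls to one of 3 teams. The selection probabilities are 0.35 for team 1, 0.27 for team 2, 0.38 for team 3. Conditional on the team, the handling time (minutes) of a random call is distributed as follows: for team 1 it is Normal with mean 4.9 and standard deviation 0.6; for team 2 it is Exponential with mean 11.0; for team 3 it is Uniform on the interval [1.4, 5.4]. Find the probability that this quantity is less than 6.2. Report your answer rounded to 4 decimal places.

Conditional on each team, P(X < 6.2): 1: 0.98487; 2: 0.430864; 3: 1.
By total probability, P(X < 6.2) = 0.35·0.98487 + 0.27·0.430864 + 0.38·1 = 0.841038.

0.8410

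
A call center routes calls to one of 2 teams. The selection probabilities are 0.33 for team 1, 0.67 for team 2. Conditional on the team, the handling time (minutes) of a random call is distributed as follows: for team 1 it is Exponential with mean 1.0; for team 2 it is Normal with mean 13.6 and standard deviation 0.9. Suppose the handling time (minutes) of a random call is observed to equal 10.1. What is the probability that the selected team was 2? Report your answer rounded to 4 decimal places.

Likelihoods f(10.1 | ·): 1: 4.10796e-05; 2: 0.000230489.
Posterior ∝ prior × likelihood. Numerator for 2: 0.67·0.000230489 = 0.000154428.
Normalizing constant: 0.33·4.10796e-05 + 0.67·0.000230489 = 0.000167984.
P(2 | observation) = 0.000154428 / 0.000167984 = 0.9193.

0.9193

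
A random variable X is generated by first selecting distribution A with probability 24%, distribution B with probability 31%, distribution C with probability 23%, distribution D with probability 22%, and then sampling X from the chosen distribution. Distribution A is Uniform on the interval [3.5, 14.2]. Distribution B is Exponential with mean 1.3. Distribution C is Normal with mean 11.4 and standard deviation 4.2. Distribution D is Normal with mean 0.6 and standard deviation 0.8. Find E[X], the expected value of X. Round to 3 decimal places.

Component means — A: 8.85; B: 1.3; C: 11.4; D: 0.6.
E[X] = 0.24·8.85 + 0.31·1.3 + 0.23·11.4 + 0.22·0.6 = 5.281.

5.281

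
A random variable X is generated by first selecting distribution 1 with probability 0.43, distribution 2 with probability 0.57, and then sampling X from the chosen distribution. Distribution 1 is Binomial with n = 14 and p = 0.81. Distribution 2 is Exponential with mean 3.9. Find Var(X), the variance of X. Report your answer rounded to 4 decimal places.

Per component, 1: μ=11.34, E[X²]=130.75; 2: μ=3.9, E[X²]=30.42.
E[X] = 0.43·11.34 + 0.57·3.9 = 7.0992.
E[X²] = 0.43·130.75 + 0.57·30.42 = 73.562.
Var(X) = E[X²] − (E[X])² = 73.562 − 50.3986 = 23.1633.

23.1633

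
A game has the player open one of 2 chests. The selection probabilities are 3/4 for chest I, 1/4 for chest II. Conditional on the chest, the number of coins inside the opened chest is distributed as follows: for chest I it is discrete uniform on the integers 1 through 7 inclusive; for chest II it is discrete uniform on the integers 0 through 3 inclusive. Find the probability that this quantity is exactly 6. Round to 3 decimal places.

0.107

Conditional on each chest, P(X = 6): I: 0.142857; II: 0.
By total probability, P(X = 6) = 0.75·0.142857 + 0.25·0 = 0.107143.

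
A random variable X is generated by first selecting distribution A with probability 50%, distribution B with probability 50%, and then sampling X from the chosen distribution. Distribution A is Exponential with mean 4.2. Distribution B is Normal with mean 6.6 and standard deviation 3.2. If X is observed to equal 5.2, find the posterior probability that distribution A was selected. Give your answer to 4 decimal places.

Likelihoods f(5.2 | ·): A: 0.0690324; B: 0.113291.
Posterior ∝ prior × likelihood. Numerator for A: 0.5·0.0690324 = 0.0345162.
Normalizing constant: 0.5·0.0690324 + 0.5·0.113291 = 0.0911619.
P(A | observation) = 0.0345162 / 0.0911619 = 0.378625.

0.3786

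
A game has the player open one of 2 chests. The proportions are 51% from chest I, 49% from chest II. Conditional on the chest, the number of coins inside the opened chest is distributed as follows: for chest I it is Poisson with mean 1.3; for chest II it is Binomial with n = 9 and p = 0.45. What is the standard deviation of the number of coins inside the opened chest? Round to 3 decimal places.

1.909

Per component, I: μ=1.3, E[X²]=2.99; II: μ=4.05, E[X²]=18.63.
E[X] = 0.51·1.3 + 0.49·4.05 = 2.6475.
E[X²] = 0.51·2.99 + 0.49·18.63 = 10.6536.
Var(X) = E[X²] − (E[X])² = 10.6536 − 7.00926 = 3.64434.
SD(X) = √3.64434 = 1.90902.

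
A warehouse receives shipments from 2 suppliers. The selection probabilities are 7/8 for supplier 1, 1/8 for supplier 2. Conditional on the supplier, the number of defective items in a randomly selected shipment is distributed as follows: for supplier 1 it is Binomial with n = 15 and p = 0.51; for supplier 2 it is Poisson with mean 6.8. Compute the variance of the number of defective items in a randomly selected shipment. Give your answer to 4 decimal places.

4.2090

Per component, 1: μ=7.65, E[X²]=62.271; 2: μ=6.8, E[X²]=53.04.
E[X] = 0.875·7.65 + 0.125·6.8 = 7.54375.
E[X²] = 0.875·62.271 + 0.125·53.04 = 61.1171.
Var(X) = E[X²] − (E[X])² = 61.1171 − 56.9082 = 4.20896.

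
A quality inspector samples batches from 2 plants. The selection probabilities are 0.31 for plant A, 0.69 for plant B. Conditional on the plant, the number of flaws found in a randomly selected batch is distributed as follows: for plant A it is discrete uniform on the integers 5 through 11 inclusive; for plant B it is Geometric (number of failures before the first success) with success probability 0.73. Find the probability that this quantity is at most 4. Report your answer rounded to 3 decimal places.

0.689

Conditional on each plant, P(X ≤ 4): A: 0; B: 0.998565.
By total probability, P(X ≤ 4) = 0.31·0 + 0.69·0.998565 = 0.68901.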